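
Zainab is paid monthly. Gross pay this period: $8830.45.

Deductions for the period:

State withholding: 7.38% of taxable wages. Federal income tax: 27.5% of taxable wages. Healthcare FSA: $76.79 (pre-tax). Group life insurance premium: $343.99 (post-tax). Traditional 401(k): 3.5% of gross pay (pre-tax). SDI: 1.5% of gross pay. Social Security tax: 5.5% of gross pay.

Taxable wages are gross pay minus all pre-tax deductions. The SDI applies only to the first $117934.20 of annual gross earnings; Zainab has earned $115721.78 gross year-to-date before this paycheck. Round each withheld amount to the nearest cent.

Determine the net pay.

$4636.27

Traditional 401(k): $8830.45 × 0.035 = $309.07
Healthcare FSA: $76.79
Pre-tax total = $309.07 + $76.79 = $385.86
Taxable wages = $8830.45 − $385.86 = $8444.59
Federal income tax: $8444.59 × 0.275 = $2322.26
State withholding: $8444.59 × 0.0738 = $623.21
Social Security tax: $8830.45 × 0.055 = $485.67
SDI: only $117934.20 − $115721.78 = $2212.42 of this check is subject → $2212.42 × 0.015 = $33.19
Group life insurance premium: $343.99
Total deductions = $309.07 + $76.79 + $2322.26 + $623.21 + $485.67 + $33.19 + $343.99 = $4194.18
Net pay = $8830.45 − $4194.18 = $4636.27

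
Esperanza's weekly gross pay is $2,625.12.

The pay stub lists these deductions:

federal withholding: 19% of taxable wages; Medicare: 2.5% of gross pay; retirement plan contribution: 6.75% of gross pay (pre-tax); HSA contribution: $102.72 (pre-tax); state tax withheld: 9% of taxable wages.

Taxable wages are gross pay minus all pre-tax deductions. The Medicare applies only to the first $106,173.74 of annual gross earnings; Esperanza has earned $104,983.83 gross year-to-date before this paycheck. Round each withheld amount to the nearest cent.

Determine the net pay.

$1,658.79

Retirement plan contribution: $2,625.12 × 0.0675 = $177.20
HSA contribution: $102.72
Pre-tax total = $177.20 + $102.72 = $279.92
Taxable wages = $2,625.12 − $279.92 = $2,345.20
State tax withheld: $2,345.20 × 0.09 = $211.07
Federal withholding: $2,345.20 × 0.19 = $445.59
Medicare: only $106,173.74 − $104,983.83 = $1,189.91 of this check is subject → $1,189.91 × 0.025 = $29.75
Total deductions = $177.20 + $102.72 + $211.07 + $445.59 + $29.75 = $966.33
Net pay = $2,625.12 − $966.33 = $1,658.79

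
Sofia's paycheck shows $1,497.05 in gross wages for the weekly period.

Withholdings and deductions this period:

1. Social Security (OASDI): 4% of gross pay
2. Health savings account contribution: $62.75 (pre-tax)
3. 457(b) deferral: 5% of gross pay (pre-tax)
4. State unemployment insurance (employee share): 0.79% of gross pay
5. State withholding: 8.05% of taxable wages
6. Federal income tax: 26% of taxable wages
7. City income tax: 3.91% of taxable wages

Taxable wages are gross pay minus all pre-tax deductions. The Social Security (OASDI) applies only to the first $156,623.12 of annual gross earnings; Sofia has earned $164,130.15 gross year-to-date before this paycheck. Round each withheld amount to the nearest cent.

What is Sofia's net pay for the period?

$831.57

457(b) deferral: $1,497.05 × 0.05 = $74.85
Health savings account contribution: $62.75
Pre-tax total = $74.85 + $62.75 = $137.60
Taxable wages = $1,497.05 − $137.60 = $1,359.45
City income tax: $1,359.45 × 0.0391 = $53.15
State withholding: $1,359.45 × 0.0805 = $109.44
Federal income tax: $1,359.45 × 0.26 = $353.46
Social Security (OASDI): annual cap $156,623.12 already reached (YTD $164,130.15), so $0.00
State unemployment insurance (employee share): $1,497.05 × 0.0079 = $11.83
Total deductions = $74.85 + $62.75 + $53.15 + $109.44 + $353.46 + $0.00 + $11.83 = $665.48
Net pay = $1,497.05 − $665.48 = $831.57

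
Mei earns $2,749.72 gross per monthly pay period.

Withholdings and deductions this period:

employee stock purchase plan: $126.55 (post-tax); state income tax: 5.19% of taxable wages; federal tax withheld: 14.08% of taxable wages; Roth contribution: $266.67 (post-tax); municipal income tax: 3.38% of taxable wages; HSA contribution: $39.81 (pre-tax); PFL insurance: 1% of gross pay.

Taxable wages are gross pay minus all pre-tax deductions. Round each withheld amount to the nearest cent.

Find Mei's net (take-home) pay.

HSA contribution: $39.81
Taxable wages = $2,749.72 − $39.81 = $2,709.91
State income tax: $2,709.91 × 0.0519 = $140.64
Municipal income tax: $2,709.91 × 0.0338 = $91.59
Federal tax withheld: $2,709.91 × 0.1408 = $381.56
PFL insurance: $2,749.72 × 0.01 = $27.50
Employee stock purchase plan: $126.55
Roth contribution: $266.67
Total deductions = $39.81 + $140.64 + $91.59 + $381.56 + $27.50 + $126.55 + $266.67 = $1,074.32
Net pay = $2,749.72 − $1,074.32 = $1,675.40

$1,675.40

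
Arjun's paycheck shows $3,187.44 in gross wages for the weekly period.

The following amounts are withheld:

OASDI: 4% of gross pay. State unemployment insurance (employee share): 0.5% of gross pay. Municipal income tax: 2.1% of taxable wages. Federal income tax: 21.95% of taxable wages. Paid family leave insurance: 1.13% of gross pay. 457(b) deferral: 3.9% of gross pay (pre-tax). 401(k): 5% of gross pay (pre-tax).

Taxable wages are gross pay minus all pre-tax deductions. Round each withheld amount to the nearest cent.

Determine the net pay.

457(b) deferral: $3,187.44 × 0.039 = $124.31
401(k): $3,187.44 × 0.05 = $159.37
Pre-tax total = $124.31 + $159.37 = $283.68
Taxable wages = $3,187.44 − $283.68 = $2,903.76
Municipal income tax: $2,903.76 × 0.021 = $60.98
Federal income tax: $2,903.76 × 0.2195 = $637.38
Paid family leave insurance: $3,187.44 × 0.0113 = $36.02
State unemployment insurance (employee share): $3,187.44 × 0.005 = $15.94
OASDI: $3,187.44 × 0.04 = $127.50
Total deductions = $124.31 + $159.37 + $60.98 + $637.38 + $36.02 + $15.94 + $127.50 = $1,161.50
Net pay = $3,187.44 − $1,161.50 = $2,025.94

$2,025.94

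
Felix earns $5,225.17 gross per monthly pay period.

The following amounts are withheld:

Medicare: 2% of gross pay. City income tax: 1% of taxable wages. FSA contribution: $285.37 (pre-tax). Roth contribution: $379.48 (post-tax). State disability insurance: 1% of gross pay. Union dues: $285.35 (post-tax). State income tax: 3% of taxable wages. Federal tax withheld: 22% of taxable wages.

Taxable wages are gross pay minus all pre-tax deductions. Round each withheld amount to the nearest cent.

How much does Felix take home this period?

FSA contribution: $285.37
Taxable wages = $5,225.17 − $285.37 = $4,939.80
Federal tax withheld: $4,939.80 × 0.22 = $1,086.76
City income tax: $4,939.80 × 0.01 = $49.40
State income tax: $4,939.80 × 0.03 = $148.19
Medicare: $5,225.17 × 0.02 = $104.50
State disability insurance: $5,225.17 × 0.01 = $52.25
Roth contribution: $379.48
Union dues: $285.35
Total deductions = $285.37 + $1,086.76 + $49.40 + $148.19 + $104.50 + $52.25 + $379.48 + $285.35 = $2,391.30
Net pay = $5,225.17 − $2,391.30 = $2,833.87

$2,833.87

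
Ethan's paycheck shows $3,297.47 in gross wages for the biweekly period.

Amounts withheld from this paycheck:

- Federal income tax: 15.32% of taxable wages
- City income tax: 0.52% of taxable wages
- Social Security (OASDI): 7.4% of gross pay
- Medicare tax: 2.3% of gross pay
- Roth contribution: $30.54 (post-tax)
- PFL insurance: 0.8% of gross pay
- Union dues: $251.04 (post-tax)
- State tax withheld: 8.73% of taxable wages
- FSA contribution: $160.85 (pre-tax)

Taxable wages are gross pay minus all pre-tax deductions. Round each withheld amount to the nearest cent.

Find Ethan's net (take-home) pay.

$1,738.14

FSA contribution: $160.85
Taxable wages = $3,297.47 − $160.85 = $3,136.62
State tax withheld: $3,136.62 × 0.0873 = $273.83
Federal income tax: $3,136.62 × 0.1532 = $480.53
City income tax: $3,136.62 × 0.0052 = $16.31
Medicare tax: $3,297.47 × 0.023 = $75.84
PFL insurance: $3,297.47 × 0.008 = $26.38
Social Security (OASDI): $3,297.47 × 0.074 = $244.01
Roth contribution: $30.54
Union dues: $251.04
Total deductions = $160.85 + $273.83 + $480.53 + $16.31 + $75.84 + $26.38 + $244.01 + $30.54 + $251.04 = $1,559.33
Net pay = $3,297.47 − $1,559.33 = $1,738.14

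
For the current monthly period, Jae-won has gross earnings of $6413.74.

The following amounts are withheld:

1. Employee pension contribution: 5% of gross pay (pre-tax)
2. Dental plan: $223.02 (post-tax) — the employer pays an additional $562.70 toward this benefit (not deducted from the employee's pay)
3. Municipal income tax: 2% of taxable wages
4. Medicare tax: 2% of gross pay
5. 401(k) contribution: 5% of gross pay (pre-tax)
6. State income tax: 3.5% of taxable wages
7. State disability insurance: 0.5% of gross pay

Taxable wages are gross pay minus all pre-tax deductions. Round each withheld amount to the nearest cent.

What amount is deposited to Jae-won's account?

401(k) contribution: $6413.74 × 0.05 = $320.69
Employee pension contribution: $6413.74 × 0.05 = $320.69
Pre-tax total = $320.69 + $320.69 = $641.38
Taxable wages = $6413.74 − $641.38 = $5772.36
State income tax: $5772.36 × 0.035 = $202.03
Municipal income tax: $5772.36 × 0.02 = $115.45
Medicare tax: $6413.74 × 0.02 = $128.27
State disability insurance: $6413.74 × 0.005 = $32.07
Dental plan: $223.02
(Employer's $562.70 toward dental plan is not withheld from the employee.)
Total deductions = $320.69 + $320.69 + $202.03 + $115.45 + $128.27 + $32.07 + $223.02 = $1342.22
Net pay = $6413.74 − $1342.22 = $5071.52

$5071.52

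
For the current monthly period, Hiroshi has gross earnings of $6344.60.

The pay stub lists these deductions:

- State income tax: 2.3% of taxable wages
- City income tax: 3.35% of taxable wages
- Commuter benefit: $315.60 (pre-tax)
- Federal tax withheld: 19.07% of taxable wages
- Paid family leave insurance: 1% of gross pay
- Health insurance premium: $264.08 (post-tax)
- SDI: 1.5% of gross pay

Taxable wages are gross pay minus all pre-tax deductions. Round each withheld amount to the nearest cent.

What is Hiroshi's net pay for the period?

$4115.93

Commuter benefit: $315.60
Taxable wages = $6344.60 − $315.60 = $6029.00
Federal tax withheld: $6029.00 × 0.1907 = $1149.73
City income tax: $6029.00 × 0.0335 = $201.97
State income tax: $6029.00 × 0.023 = $138.67
Paid family leave insurance: $6344.60 × 0.01 = $63.45
SDI: $6344.60 × 0.015 = $95.17
Health insurance premium: $264.08
Total deductions = $315.60 + $1149.73 + $201.97 + $138.67 + $63.45 + $95.17 + $264.08 = $2228.67
Net pay = $6344.60 − $2228.67 = $4115.93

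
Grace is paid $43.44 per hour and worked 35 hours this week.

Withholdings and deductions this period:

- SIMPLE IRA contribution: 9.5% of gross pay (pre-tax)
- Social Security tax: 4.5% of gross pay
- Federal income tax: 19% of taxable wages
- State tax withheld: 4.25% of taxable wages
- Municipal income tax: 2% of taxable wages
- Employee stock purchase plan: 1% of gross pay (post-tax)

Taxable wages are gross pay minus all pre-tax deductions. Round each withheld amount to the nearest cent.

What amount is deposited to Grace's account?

$944.91

Gross pay: 35 × $43.44 = $1,520.40
SIMPLE IRA contribution: $1,520.40 × 0.095 = $144.44
Taxable wages = $1,520.40 − $144.44 = $1,375.96
State tax withheld: $1,375.96 × 0.0425 = $58.48
Municipal income tax: $1,375.96 × 0.02 = $27.52
Federal income tax: $1,375.96 × 0.19 = $261.43
Social Security tax: $1,520.40 × 0.045 = $68.42
Employee stock purchase plan: $1,520.40 × 0.01 = $15.20
Total deductions = $144.44 + $58.48 + $27.52 + $261.43 + $68.42 + $15.20 = $575.49
Net pay = $1,520.40 − $575.49 = $944.91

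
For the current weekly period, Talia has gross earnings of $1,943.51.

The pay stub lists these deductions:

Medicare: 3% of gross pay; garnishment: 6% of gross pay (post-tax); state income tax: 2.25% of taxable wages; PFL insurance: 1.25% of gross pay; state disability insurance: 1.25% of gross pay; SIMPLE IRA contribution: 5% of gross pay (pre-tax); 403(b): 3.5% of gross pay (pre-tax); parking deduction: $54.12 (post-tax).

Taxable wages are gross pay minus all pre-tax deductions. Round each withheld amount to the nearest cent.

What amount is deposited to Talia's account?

$1,460.68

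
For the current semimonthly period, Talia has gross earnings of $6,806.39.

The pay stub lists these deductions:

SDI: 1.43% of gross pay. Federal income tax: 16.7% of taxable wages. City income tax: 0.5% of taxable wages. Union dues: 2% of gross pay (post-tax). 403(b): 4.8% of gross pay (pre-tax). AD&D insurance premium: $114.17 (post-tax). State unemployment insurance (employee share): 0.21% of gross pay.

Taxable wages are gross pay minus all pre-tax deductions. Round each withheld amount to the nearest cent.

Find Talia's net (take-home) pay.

$5,003.25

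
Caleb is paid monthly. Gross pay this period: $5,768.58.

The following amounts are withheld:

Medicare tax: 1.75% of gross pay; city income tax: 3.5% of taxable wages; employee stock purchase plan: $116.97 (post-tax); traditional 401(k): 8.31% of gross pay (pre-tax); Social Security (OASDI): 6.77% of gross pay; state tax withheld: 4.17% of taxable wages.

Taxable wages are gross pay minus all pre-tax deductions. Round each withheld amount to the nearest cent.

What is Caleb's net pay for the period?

$4,275.08

Traditional 401(k): $5,768.58 × 0.0831 = $479.37
Taxable wages = $5,768.58 − $479.37 = $5,289.21
State tax withheld: $5,289.21 × 0.0417 = $220.56
City income tax: $5,289.21 × 0.035 = $185.12
Social Security (OASDI): $5,768.58 × 0.0677 = $390.53
Medicare tax: $5,768.58 × 0.0175 = $100.95
Employee stock purchase plan: $116.97
Total deductions = $479.37 + $220.56 + $185.12 + $390.53 + $100.95 + $116.97 = $1,493.50
Net pay = $5,768.58 − $1,493.50 = $4,275.08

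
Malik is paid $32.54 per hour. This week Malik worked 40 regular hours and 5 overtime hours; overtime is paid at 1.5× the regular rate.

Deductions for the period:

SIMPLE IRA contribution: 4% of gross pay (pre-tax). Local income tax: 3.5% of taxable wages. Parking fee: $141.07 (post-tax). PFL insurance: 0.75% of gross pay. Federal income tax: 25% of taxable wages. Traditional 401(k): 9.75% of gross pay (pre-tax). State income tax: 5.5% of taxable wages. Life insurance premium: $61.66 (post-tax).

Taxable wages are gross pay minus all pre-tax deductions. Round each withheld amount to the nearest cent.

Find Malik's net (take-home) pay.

$665.54

Regular pay: 40 × $32.54 = $1,301.60
Overtime pay: 5 × $32.54 × 1.5 = $244.05
Gross pay = $1,301.60 + $244.05 = $1,545.65
Traditional 401(k): $1,545.65 × 0.0975 = $150.70
SIMPLE IRA contribution: $1,545.65 × 0.04 = $61.83
Pre-tax total = $150.70 + $61.83 = $212.53
Taxable wages = $1,545.65 − $212.53 = $1,333.12
Federal income tax: $1,333.12 × 0.25 = $333.28
State income tax: $1,333.12 × 0.055 = $73.32
Local income tax: $1,333.12 × 0.035 = $46.66
PFL insurance: $1,545.65 × 0.0075 = $11.59
Life insurance premium: $61.66
Parking fee: $141.07
Total deductions = $150.70 + $61.83 + $333.28 + $73.32 + $46.66 + $11.59 + $61.66 + $141.07 = $880.11
Net pay = $1,545.65 − $880.11 = $665.54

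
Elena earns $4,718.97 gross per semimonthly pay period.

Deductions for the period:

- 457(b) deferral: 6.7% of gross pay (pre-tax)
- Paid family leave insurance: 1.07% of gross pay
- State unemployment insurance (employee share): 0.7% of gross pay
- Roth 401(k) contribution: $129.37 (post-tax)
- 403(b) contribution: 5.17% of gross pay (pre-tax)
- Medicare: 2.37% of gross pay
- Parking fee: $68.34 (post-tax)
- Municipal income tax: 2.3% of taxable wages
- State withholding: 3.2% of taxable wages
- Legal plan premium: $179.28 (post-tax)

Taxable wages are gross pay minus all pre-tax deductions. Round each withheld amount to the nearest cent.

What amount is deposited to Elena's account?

$3,357.75

457(b) deferral: $4,718.97 × 0.067 = $316.17
403(b) contribution: $4,718.97 × 0.0517 = $243.97
Pre-tax total = $316.17 + $243.97 = $560.14
Taxable wages = $4,718.97 − $560.14 = $4,158.83
State withholding: $4,158.83 × 0.032 = $133.08
Municipal income tax: $4,158.83 × 0.023 = $95.65
Paid family leave insurance: $4,718.97 × 0.0107 = $50.49
State unemployment insurance (employee share): $4,718.97 × 0.007 = $33.03
Medicare: $4,718.97 × 0.0237 = $111.84
Parking fee: $68.34
Roth 401(k) contribution: $129.37
Legal plan premium: $179.28
Total deductions = $316.17 + $243.97 + $133.08 + $95.65 + $50.49 + $33.03 + $111.84 + $68.34 + $129.37 + $179.28 = $1,361.22
Net pay = $4,718.97 − $1,361.22 = $3,357.75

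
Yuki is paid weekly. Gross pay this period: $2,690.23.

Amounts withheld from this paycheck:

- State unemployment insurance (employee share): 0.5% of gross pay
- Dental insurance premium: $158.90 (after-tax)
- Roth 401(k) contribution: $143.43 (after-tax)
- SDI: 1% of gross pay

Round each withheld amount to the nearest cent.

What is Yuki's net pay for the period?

SDI: $2,690.23 × 0.01 = $26.90
State unemployment insurance (employee share): $2,690.23 × 0.005 = $13.45
Dental insurance premium: $158.90
Roth 401(k) contribution: $143.43
Total deductions = $26.90 + $13.45 + $158.90 + $143.43 = $342.68
Net pay = $2,690.23 − $342.68 = $2,347.55

$2,347.55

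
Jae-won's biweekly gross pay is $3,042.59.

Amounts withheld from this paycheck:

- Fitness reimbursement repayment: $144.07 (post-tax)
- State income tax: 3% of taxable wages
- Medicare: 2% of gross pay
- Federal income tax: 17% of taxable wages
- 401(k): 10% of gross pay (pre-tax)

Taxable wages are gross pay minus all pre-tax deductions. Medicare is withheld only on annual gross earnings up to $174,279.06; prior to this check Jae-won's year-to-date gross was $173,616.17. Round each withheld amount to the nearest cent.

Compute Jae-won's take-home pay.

$2,033.33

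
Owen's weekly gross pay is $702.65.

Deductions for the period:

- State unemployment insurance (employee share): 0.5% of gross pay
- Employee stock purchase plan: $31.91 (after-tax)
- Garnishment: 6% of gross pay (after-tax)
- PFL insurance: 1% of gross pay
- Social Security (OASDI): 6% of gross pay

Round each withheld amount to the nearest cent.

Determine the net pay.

$575.88

PFL insurance: $702.65 × 0.01 = $7.03
Social Security (OASDI): $702.65 × 0.06 = $42.16
State unemployment insurance (employee share): $702.65 × 0.005 = $3.51
Employee stock purchase plan: $31.91
Garnishment: $702.65 × 0.06 = $42.16
Total deductions = $7.03 + $42.16 + $3.51 + $31.91 + $42.16 = $126.77
Net pay = $702.65 − $126.77 = $575.88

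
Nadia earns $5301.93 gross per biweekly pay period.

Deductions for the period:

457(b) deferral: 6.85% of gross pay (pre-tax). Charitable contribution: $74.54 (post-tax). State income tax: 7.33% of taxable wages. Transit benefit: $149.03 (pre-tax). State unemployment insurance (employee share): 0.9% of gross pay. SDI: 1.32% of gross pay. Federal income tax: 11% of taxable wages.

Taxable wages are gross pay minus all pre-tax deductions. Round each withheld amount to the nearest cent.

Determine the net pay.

Transit benefit: $149.03
457(b) deferral: $5301.93 × 0.0685 = $363.18
Pre-tax total = $149.03 + $363.18 = $512.21
Taxable wages = $5301.93 − $512.21 = $4789.72
Federal income tax: $4789.72 × 0.11 = $526.87
State income tax: $4789.72 × 0.0733 = $351.09
State unemployment insurance (employee share): $5301.93 × 0.009 = $47.72
SDI: $5301.93 × 0.0132 = $69.99
Charitable contribution: $74.54
Total deductions = $149.03 + $363.18 + $526.87 + $351.09 + $47.72 + $69.99 + $74.54 = $1582.42
Net pay = $5301.93 − $1582.42 = $3719.51

$3719.51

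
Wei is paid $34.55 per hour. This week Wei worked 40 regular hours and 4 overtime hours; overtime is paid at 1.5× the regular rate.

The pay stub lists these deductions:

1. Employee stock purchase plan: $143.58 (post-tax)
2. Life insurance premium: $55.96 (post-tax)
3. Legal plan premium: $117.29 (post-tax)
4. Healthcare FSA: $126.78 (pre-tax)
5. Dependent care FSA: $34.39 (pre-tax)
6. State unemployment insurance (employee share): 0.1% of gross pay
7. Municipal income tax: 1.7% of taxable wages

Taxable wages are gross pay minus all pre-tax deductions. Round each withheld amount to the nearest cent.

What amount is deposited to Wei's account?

$1,085.43

Regular pay: 40 × $34.55 = $1,382.00
Overtime pay: 4 × $34.55 × 1.5 = $207.30
Gross pay = $1,382.00 + $207.30 = $1,589.30
Healthcare FSA: $126.78
Dependent care FSA: $34.39
Pre-tax total = $126.78 + $34.39 = $161.17
Taxable wages = $1,589.30 − $161.17 = $1,428.13
Municipal income tax: $1,428.13 × 0.017 = $24.28
State unemployment insurance (employee share): $1,589.30 × 0.001 = $1.59
Employee stock purchase plan: $143.58
Legal plan premium: $117.29
Life insurance premium: $55.96
Total deductions = $126.78 + $34.39 + $24.28 + $1.59 + $143.58 + $117.29 + $55.96 = $503.87
Net pay = $1,589.30 − $503.87 = $1,085.43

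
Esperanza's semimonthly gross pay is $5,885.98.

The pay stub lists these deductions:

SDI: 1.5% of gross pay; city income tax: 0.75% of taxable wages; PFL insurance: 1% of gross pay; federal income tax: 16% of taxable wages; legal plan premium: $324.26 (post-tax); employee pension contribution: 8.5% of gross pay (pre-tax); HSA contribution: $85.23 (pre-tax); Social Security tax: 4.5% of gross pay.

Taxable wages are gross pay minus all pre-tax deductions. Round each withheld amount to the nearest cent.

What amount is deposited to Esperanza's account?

$3,676.34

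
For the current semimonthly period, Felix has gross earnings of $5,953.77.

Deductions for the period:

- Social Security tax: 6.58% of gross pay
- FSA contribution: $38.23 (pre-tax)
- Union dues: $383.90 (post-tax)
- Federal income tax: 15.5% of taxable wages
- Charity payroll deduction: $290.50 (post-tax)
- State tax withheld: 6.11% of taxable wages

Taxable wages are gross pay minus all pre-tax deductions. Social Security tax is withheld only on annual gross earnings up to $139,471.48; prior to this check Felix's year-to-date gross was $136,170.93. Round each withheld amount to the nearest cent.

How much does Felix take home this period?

$3,745.61

FSA contribution: $38.23
Taxable wages = $5,953.77 − $38.23 = $5,915.54
State tax withheld: $5,915.54 × 0.0611 = $361.44
Federal income tax: $5,915.54 × 0.155 = $916.91
Social Security tax: only $139,471.48 − $136,170.93 = $3,300.55 of this check is subject → $3,300.55 × 0.0658 = $217.18
Charity payroll deduction: $290.50
Union dues: $383.90
Total deductions = $38.23 + $361.44 + $916.91 + $217.18 + $290.50 + $383.90 = $2,208.16
Net pay = $5,953.77 − $2,208.16 = $3,745.61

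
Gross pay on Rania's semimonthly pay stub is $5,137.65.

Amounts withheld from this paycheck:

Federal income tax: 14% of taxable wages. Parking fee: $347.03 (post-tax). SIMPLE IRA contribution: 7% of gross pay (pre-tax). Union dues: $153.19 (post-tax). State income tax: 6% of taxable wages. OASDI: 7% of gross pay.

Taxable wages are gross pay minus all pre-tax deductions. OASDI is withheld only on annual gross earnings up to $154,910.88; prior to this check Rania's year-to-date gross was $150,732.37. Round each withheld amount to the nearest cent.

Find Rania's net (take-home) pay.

$3,029.69

SIMPLE IRA contribution: $5,137.65 × 0.07 = $359.64
Taxable wages = $5,137.65 − $359.64 = $4,778.01
State income tax: $4,778.01 × 0.06 = $286.68
Federal income tax: $4,778.01 × 0.14 = $668.92
OASDI: only $154,910.88 − $150,732.37 = $4,178.51 of this check is subject → $4,178.51 × 0.07 = $292.50
Union dues: $153.19
Parking fee: $347.03
Total deductions = $359.64 + $286.68 + $668.92 + $292.50 + $153.19 + $347.03 = $2,107.96
Net pay = $5,137.65 − $2,107.96 = $3,029.69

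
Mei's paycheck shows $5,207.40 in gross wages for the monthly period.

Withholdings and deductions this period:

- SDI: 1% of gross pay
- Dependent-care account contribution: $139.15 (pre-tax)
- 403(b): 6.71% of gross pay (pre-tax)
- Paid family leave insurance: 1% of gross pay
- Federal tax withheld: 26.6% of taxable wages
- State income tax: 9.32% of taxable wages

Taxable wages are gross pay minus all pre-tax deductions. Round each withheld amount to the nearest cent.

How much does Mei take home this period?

$2,919.69

403(b): $5,207.40 × 0.0671 = $349.42
Dependent-care account contribution: $139.15
Pre-tax total = $349.42 + $139.15 = $488.57
Taxable wages = $5,207.40 − $488.57 = $4,718.83
State income tax: $4,718.83 × 0.0932 = $439.79
Federal tax withheld: $4,718.83 × 0.266 = $1,255.21
SDI: $5,207.40 × 0.01 = $52.07
Paid family leave insurance: $5,207.40 × 0.01 = $52.07
Total deductions = $349.42 + $139.15 + $439.79 + $1,255.21 + $52.07 + $52.07 = $2,287.71
Net pay = $5,207.40 − $2,287.71 = $2,919.69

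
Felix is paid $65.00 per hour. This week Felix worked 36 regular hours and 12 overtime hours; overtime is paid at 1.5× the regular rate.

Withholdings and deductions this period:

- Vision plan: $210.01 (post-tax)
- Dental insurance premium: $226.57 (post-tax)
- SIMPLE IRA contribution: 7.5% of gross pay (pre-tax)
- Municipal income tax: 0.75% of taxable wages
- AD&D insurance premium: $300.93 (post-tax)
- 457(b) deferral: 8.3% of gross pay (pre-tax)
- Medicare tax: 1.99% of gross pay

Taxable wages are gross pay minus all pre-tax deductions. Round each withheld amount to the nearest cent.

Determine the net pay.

$2,125.89

Regular pay: 36 × $65.00 = $2,340.00
Overtime pay: 12 × $65.00 × 1.5 = $1,170.00
Gross pay = $2,340.00 + $1,170.00 = $3,510.00
SIMPLE IRA contribution: $3,510.00 × 0.075 = $263.25
457(b) deferral: $3,510.00 × 0.083 = $291.33
Pre-tax total = $263.25 + $291.33 = $554.58
Taxable wages = $3,510.00 − $554.58 = $2,955.42
Municipal income tax: $2,955.42 × 0.0075 = $22.17
Medicare tax: $3,510.00 × 0.0199 = $69.85
Vision plan: $210.01
AD&D insurance premium: $300.93
Dental insurance premium: $226.57
Total deductions = $263.25 + $291.33 + $22.17 + $69.85 + $210.01 + $300.93 + $226.57 = $1,384.11
Net pay = $3,510.00 − $1,384.11 = $2,125.89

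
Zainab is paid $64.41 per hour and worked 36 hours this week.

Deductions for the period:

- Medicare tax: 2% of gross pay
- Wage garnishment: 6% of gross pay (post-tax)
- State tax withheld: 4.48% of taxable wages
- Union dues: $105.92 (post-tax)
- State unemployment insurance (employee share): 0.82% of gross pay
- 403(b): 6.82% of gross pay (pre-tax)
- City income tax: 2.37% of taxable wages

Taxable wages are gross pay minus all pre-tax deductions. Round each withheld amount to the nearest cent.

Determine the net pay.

Gross pay: 36 × $64.41 = $2,318.76
403(b): $2,318.76 × 0.0682 = $158.14
Taxable wages = $2,318.76 − $158.14 = $2,160.62
City income tax: $2,160.62 × 0.0237 = $51.21
State tax withheld: $2,160.62 × 0.0448 = $96.80
State unemployment insurance (employee share): $2,318.76 × 0.0082 = $19.01
Medicare tax: $2,318.76 × 0.02 = $46.38
Union dues: $105.92
Wage garnishment: $2,318.76 × 0.06 = $139.13
Total deductions = $158.14 + $51.21 + $96.80 + $19.01 + $46.38 + $105.92 + $139.13 = $616.59
Net pay = $2,318.76 − $616.59 = $1,702.17

$1,702.17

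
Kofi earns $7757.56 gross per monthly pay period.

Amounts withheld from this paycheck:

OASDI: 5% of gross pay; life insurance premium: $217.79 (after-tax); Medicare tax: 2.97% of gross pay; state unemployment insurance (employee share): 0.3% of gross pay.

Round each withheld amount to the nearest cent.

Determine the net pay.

$6898.22

OASDI: $7757.56 × 0.05 = $387.88
Medicare tax: $7757.56 × 0.0297 = $230.40
State unemployment insurance (employee share): $7757.56 × 0.003 = $23.27
Life insurance premium: $217.79
Total deductions = $387.88 + $230.40 + $23.27 + $217.79 = $859.34
Net pay = $7757.56 − $859.34 = $6898.22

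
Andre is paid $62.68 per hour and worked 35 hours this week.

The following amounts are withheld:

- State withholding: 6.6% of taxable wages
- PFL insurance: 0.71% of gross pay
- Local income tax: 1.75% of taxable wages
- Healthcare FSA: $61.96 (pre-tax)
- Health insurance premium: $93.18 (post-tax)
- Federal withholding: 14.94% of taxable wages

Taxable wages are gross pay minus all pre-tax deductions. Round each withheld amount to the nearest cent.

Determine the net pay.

$1526.57

Gross pay: 35 × $62.68 = $2193.80
Healthcare FSA: $61.96
Taxable wages = $2193.80 − $61.96 = $2131.84
Local income tax: $2131.84 × 0.0175 = $37.31
State withholding: $2131.84 × 0.066 = $140.70
Federal withholding: $2131.84 × 0.1494 = $318.50
PFL insurance: $2193.80 × 0.0071 = $15.58
Health insurance premium: $93.18
Total deductions = $61.96 + $37.31 + $140.70 + $318.50 + $15.58 + $93.18 = $667.23
Net pay = $2193.80 − $667.23 = $1526.57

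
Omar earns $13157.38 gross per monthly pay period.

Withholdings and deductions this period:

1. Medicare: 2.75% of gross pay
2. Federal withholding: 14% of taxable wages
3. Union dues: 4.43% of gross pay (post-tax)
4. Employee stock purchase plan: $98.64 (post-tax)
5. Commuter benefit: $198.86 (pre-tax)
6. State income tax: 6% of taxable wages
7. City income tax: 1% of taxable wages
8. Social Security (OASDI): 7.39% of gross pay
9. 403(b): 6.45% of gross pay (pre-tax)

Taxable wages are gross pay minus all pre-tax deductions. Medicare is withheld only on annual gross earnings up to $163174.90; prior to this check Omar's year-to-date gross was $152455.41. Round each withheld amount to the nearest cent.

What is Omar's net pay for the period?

$7618.17

403(b): $13157.38 × 0.0645 = $848.65
Commuter benefit: $198.86
Pre-tax total = $848.65 + $198.86 = $1047.51
Taxable wages = $13157.38 − $1047.51 = $12109.87
City income tax: $12109.87 × 0.01 = $121.10
State income tax: $12109.87 × 0.06 = $726.59
Federal withholding: $12109.87 × 0.14 = $1695.38
Medicare: only $163174.90 − $152455.41 = $10719.49 of this check is subject → $10719.49 × 0.0275 = $294.79
Social Security (OASDI): $13157.38 × 0.0739 = $972.33
Employee stock purchase plan: $98.64
Union dues: $13157.38 × 0.0443 = $582.87
Total deductions = $848.65 + $198.86 + $121.10 + $726.59 + $1695.38 + $294.79 + $972.33 + $98.64 + $582.87 = $5539.21
Net pay = $13157.38 − $5539.21 = $7618.17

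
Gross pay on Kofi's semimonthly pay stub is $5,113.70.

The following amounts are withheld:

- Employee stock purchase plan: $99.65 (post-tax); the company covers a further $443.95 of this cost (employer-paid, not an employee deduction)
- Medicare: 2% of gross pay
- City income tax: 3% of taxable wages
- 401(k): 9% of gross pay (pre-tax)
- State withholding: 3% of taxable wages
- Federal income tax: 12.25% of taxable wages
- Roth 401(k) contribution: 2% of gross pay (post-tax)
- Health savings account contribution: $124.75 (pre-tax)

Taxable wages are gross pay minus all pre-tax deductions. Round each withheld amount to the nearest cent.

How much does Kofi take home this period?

401(k): $5,113.70 × 0.09 = $460.23
Health savings account contribution: $124.75
Pre-tax total = $460.23 + $124.75 = $584.98
Taxable wages = $5,113.70 − $584.98 = $4,528.72
Federal income tax: $4,528.72 × 0.1225 = $554.77
State withholding: $4,528.72 × 0.03 = $135.86
City income tax: $4,528.72 × 0.03 = $135.86
Medicare: $5,113.70 × 0.02 = $102.27
Employee stock purchase plan: $99.65
Roth 401(k) contribution: $5,113.70 × 0.02 = $102.27
(Employer's $443.95 toward employee stock purchase plan is not withheld from the employee.)
Total deductions = $460.23 + $124.75 + $554.77 + $135.86 + $135.86 + $102.27 + $99.65 + $102.27 = $1,715.66
Net pay = $5,113.70 − $1,715.66 = $3,398.04

$3,398.04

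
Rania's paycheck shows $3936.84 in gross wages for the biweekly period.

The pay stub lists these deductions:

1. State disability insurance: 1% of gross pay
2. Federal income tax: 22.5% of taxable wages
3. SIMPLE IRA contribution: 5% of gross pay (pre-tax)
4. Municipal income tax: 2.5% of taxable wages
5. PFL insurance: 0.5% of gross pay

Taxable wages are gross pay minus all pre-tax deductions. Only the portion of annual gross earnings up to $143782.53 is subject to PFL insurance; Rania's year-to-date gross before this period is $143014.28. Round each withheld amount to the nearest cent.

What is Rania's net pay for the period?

$2761.79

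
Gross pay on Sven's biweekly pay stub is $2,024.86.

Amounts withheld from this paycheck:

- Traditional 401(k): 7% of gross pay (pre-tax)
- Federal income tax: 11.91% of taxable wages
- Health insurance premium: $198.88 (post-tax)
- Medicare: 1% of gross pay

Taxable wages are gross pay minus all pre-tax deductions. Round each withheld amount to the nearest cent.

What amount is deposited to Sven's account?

$1,439.71

Traditional 401(k): $2,024.86 × 0.07 = $141.74
Taxable wages = $2,024.86 − $141.74 = $1,883.12
Federal income tax: $1,883.12 × 0.1191 = $224.28
Medicare: $2,024.86 × 0.01 = $20.25
Health insurance premium: $198.88
Total deductions = $141.74 + $224.28 + $20.25 + $198.88 = $585.15
Net pay = $2,024.86 − $585.15 = $1,439.71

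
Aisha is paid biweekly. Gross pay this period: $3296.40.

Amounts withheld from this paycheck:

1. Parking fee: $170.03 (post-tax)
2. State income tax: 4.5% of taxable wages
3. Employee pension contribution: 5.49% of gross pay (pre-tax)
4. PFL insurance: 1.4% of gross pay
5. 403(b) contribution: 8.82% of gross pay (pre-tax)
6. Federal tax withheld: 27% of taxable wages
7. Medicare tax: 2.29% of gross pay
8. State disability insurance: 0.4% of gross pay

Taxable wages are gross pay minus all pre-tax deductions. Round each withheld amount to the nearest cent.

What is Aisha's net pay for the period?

Employee pension contribution: $3296.40 × 0.0549 = $180.97
403(b) contribution: $3296.40 × 0.0882 = $290.74
Pre-tax total = $180.97 + $290.74 = $471.71
Taxable wages = $3296.40 − $471.71 = $2824.69
State income tax: $2824.69 × 0.045 = $127.11
Federal tax withheld: $2824.69 × 0.27 = $762.67
State disability insurance: $3296.40 × 0.004 = $13.19
Medicare tax: $3296.40 × 0.0229 = $75.49
PFL insurance: $3296.40 × 0.014 = $46.15
Parking fee: $170.03
Total deductions = $180.97 + $290.74 + $127.11 + $762.67 + $13.19 + $75.49 + $46.15 + $170.03 = $1666.35
Net pay = $3296.40 − $1666.35 = $1630.05

$1630.05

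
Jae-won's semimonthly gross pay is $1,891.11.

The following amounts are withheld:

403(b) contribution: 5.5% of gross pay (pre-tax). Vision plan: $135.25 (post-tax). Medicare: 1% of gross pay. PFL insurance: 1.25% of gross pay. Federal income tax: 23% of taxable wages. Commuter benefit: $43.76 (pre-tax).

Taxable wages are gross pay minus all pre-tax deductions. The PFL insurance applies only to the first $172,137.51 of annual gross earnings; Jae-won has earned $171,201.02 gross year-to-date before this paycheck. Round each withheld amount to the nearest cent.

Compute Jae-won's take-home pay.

403(b) contribution: $1,891.11 × 0.055 = $104.01
Commuter benefit: $43.76
Pre-tax total = $104.01 + $43.76 = $147.77
Taxable wages = $1,891.11 − $147.77 = $1,743.34
Federal income tax: $1,743.34 × 0.23 = $400.97
PFL insurance: only $172,137.51 − $171,201.02 = $936.49 of this check is subject → $936.49 × 0.0125 = $11.71
Medicare: $1,891.11 × 0.01 = $18.91
Vision plan: $135.25
Total deductions = $104.01 + $43.76 + $400.97 + $11.71 + $18.91 + $135.25 = $714.61
Net pay = $1,891.11 − $714.61 = $1,176.50

$1,176.50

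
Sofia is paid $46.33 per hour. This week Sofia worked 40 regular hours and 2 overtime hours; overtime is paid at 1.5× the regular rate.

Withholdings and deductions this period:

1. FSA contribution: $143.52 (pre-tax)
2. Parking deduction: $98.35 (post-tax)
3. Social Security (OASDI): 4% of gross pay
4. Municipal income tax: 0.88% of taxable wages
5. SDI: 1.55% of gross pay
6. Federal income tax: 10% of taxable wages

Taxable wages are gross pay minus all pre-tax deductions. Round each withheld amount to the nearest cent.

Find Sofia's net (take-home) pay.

$1438.61

Regular pay: 40 × $46.33 = $1853.20
Overtime pay: 2 × $46.33 × 1.5 = $138.99
Gross pay = $1853.20 + $138.99 = $1992.19
FSA contribution: $143.52
Taxable wages = $1992.19 − $143.52 = $1848.67
Municipal income tax: $1848.67 × 0.0088 = $16.27
Federal income tax: $1848.67 × 0.1 = $184.87
Social Security (OASDI): $1992.19 × 0.04 = $79.69
SDI: $1992.19 × 0.0155 = $30.88
Parking deduction: $98.35
Total deductions = $143.52 + $16.27 + $184.87 + $79.69 + $30.88 + $98.35 = $553.58
Net pay = $1992.19 − $553.58 = $1438.61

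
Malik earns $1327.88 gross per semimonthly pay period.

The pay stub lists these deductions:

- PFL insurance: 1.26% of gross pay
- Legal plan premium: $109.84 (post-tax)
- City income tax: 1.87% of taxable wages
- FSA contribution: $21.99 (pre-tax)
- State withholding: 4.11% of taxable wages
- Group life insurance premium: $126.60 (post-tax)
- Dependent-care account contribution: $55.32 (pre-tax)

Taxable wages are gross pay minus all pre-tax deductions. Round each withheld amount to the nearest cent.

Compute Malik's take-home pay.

$922.61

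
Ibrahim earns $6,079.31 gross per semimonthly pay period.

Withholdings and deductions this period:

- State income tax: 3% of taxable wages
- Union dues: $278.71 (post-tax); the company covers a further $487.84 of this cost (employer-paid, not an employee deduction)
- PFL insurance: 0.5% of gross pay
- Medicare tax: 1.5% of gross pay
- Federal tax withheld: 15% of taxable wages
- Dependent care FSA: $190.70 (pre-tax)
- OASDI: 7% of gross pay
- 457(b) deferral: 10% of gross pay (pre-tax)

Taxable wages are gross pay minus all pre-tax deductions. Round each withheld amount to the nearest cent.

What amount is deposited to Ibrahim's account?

Dependent care FSA: $190.70
457(b) deferral: $6,079.31 × 0.1 = $607.93
Pre-tax total = $190.70 + $607.93 = $798.63
Taxable wages = $6,079.31 − $798.63 = $5,280.68
Federal tax withheld: $5,280.68 × 0.15 = $792.10
State income tax: $5,280.68 × 0.03 = $158.42
Medicare tax: $6,079.31 × 0.015 = $91.19
OASDI: $6,079.31 × 0.07 = $425.55
PFL insurance: $6,079.31 × 0.005 = $30.40
Union dues: $278.71
(Employer's $487.84 toward union dues is not withheld from the employee.)
Total deductions = $190.70 + $607.93 + $792.10 + $158.42 + $91.19 + $425.55 + $30.40 + $278.71 = $2,575.00
Net pay = $6,079.31 − $2,575.00 = $3,504.31

$3,504.31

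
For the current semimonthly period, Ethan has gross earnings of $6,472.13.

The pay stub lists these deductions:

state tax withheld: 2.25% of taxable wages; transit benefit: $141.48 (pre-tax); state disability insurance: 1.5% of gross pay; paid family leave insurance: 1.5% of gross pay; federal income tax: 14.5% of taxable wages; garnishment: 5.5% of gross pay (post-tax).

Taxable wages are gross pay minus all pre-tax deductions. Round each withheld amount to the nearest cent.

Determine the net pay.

Transit benefit: $141.48
Taxable wages = $6,472.13 − $141.48 = $6,330.65
State tax withheld: $6,330.65 × 0.0225 = $142.44
Federal income tax: $6,330.65 × 0.145 = $917.94
State disability insurance: $6,472.13 × 0.015 = $97.08
Paid family leave insurance: $6,472.13 × 0.015 = $97.08
Garnishment: $6,472.13 × 0.055 = $355.97
Total deductions = $141.48 + $142.44 + $917.94 + $97.08 + $97.08 + $355.97 = $1,751.99
Net pay = $6,472.13 − $1,751.99 = $4,720.14

$4,720.14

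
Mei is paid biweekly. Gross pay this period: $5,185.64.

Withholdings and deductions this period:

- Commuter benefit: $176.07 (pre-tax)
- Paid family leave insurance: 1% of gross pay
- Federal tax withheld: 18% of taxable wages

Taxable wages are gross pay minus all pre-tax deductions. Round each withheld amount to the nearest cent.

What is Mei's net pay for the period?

Commuter benefit: $176.07
Taxable wages = $5,185.64 − $176.07 = $5,009.57
Federal tax withheld: $5,009.57 × 0.18 = $901.72
Paid family leave insurance: $5,185.64 × 0.01 = $51.86
Total deductions = $176.07 + $901.72 + $51.86 = $1,129.65
Net pay = $5,185.64 − $1,129.65 = $4,055.99

$4,055.99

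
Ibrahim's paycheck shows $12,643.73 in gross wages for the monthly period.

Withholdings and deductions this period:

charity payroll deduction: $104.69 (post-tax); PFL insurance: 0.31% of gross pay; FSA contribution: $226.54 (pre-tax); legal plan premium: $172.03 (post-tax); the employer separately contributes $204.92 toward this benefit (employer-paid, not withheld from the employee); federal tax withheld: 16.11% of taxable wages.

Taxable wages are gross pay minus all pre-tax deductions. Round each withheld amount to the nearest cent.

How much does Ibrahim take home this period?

FSA contribution: $226.54
Taxable wages = $12,643.73 − $226.54 = $12,417.19
Federal tax withheld: $12,417.19 × 0.1611 = $2,000.41
PFL insurance: $12,643.73 × 0.0031 = $39.20
Legal plan premium: $172.03
Charity payroll deduction: $104.69
(Employer's $204.92 toward legal plan premium is not withheld from the employee.)
Total deductions = $226.54 + $2,000.41 + $39.20 + $172.03 + $104.69 = $2,542.87
Net pay = $12,643.73 − $2,542.87 = $10,100.86

$10,100.86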